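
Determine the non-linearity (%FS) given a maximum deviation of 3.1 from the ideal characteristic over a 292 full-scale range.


Linearity error = (max deviation / full scale) * 100%.
Linearity = (3.1 / 292) * 100
Linearity = 1.062 %FS

1.062 %FS


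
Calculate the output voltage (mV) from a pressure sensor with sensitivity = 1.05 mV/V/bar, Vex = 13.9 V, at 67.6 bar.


Output = sensitivity * Vex * P.
Vout = 1.05 * 13.9 * 67.6
Vout = 14.595 * 67.6
Vout = 986.62 mV

986.62 mV


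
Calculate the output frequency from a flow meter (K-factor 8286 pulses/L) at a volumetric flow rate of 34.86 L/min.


Frequency = K * Q / 60 (converting L/min to L/s).
f = 8286 * 34.86 / 60
f = 288849.96 / 60
f = 4814.17 Hz

4814.17 Hz


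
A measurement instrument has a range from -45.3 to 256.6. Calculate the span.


Span = upper range - lower range.
Span = 256.6 - (-45.3)
Span = 301.9

301.9


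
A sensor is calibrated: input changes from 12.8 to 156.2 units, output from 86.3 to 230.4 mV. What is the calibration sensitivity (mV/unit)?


Sensitivity = (y2 - y1) / (x2 - x1).
S = (230.4 - 86.3) / (156.2 - 12.8)
S = 144.1 / 143.4
S = 1.0049 mV/unit

1.0049 mV/unit


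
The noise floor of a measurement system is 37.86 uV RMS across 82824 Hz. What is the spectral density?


Noise spectral density = Vrms / sqrt(BW).
NSD = 37.86 / sqrt(82824)
NSD = 37.86 / 287.7916
NSD = 0.1316 uV/sqrt(Hz)

0.1316 uV/sqrt(Hz)


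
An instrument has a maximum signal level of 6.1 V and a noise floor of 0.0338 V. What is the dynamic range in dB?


Dynamic range = 20 * log10(Vmax / Vnoise).
DR = 20 * log10(6.1 / 0.0338)
DR = 20 * log10(180.47)
DR = 45.13 dB

45.13 dB


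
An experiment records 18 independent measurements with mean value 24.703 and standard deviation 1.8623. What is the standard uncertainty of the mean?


The standard uncertainty for Type A evaluation is u = s / sqrt(n).
u = 1.8623 / sqrt(18)
u = 1.8623 / 4.2426
u = 0.4389

0.4389


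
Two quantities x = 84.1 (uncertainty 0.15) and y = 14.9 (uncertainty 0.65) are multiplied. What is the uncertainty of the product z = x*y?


For a product z = x*y, the relative uncertainty is:
uz/z = sqrt((ux/x)^2 + (uy/y)^2)
Relative uncertainties: ux/x = 0.15/84.1 = 0.001784
uy/y = 0.65/14.9 = 0.043624
z = 84.1 * 14.9 = 1253.1
uz = 1253.1 * sqrt(0.001784^2 + 0.043624^2) = 54.711

54.711


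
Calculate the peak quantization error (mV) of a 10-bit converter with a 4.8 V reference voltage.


The maximum quantization error is +/- LSB/2.
LSB = Vref / 2^n = 4.8 / 1024 = 0.0046875 V
Max error = LSB / 2 = 0.0046875 / 2 = 0.00234375 V
Max error = 2.3438 mV

2.3438 mV


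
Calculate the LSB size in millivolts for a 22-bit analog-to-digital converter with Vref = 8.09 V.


The resolution (LSB) of an ADC is Vref / 2^n.
LSB = 8.09 / 2^22
LSB = 8.09 / 4194304
LSB = 1.93e-06 V = 0.00192881 mV

0.00192881 mV


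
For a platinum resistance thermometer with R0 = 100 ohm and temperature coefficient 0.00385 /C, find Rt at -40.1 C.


The RTD equation: Rt = R0 * (1 + alpha * T).
Rt = 100 * (1 + 0.00385 * -40.1)
Rt = 100 * (1 + -0.154385)
Rt = 100 * 0.845615
Rt = 84.561 ohm

84.561 ohm


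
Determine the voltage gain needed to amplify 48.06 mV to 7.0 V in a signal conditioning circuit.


Gain = Vout / Vin (converting to same units).
G = 7.0 V / 48.06 mV
G = 7000.0 mV / 48.06 mV
G = 145.65

145.65


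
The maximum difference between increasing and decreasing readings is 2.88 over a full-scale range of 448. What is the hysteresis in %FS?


Hysteresis = (max difference / full scale) * 100%.
H = (2.88 / 448) * 100
H = 0.643 %FS

0.643 %FS


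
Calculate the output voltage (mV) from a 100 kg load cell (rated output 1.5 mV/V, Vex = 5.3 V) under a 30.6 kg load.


Vout = rated_output * Vex * (load / capacity).
Vout = 1.5 * 5.3 * (30.6 / 100)
Vout = 1.5 * 5.3 * 0.306
Vout = 2.433 mV

2.433 mV


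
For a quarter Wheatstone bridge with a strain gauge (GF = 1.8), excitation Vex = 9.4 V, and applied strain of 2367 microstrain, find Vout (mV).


Quarter bridge output: Vout = (GF * epsilon * Vex) / 4.
Vout = (1.8 * 2367e-6 * 9.4) / 4
Vout = 0.04004964 / 4 V
Vout = 0.01001241 V = 10.0124 mV

10.0124 mV


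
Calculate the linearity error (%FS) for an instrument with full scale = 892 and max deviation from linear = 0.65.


Linearity error = (max deviation / full scale) * 100%.
Linearity = (0.65 / 892) * 100
Linearity = 0.073 %FS

0.073 %FS


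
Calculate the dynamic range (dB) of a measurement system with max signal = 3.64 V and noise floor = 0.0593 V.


Dynamic range = 20 * log10(Vmax / Vnoise).
DR = 20 * log10(3.64 / 0.0593)
DR = 20 * log10(61.38)
DR = 35.76 dB

35.76 dB


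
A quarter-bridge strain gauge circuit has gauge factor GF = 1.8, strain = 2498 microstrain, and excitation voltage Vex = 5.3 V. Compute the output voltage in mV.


Quarter bridge output: Vout = (GF * epsilon * Vex) / 4.
Vout = (1.8 * 2498e-6 * 5.3) / 4
Vout = 0.02383092 / 4 V
Vout = 0.00595773 V = 5.9577 mV

5.9577 mV


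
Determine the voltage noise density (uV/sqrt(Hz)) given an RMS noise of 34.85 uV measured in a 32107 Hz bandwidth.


Noise spectral density = Vrms / sqrt(BW).
NSD = 34.85 / sqrt(32107)
NSD = 34.85 / 179.1843
NSD = 0.1945 uV/sqrt(Hz)

0.1945 uV/sqrt(Hz)


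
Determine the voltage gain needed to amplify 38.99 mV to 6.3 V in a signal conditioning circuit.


Gain = Vout / Vin (converting to same units).
G = 6.3 V / 38.99 mV
G = 6300.0 mV / 38.99 mV
G = 161.58

161.58


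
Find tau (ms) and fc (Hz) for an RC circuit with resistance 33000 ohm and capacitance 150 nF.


Time constant: tau = R * C.
tau = 33000 * 1.50e-07 = 0.00495 s
tau = 4.95 ms
Cutoff frequency: fc = 1 / (2*pi*R*C).
fc = 1 / (2*pi*0.00495) = 32.15 Hz

tau = 4.95 ms, fc = 32.15 Hz


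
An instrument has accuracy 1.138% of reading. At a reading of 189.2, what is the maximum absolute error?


Absolute error = (accuracy% / 100) * reading.
Error = (1.138 / 100) * 189.2
Error = 0.01138 * 189.2
Error = 2.1531

2.1531


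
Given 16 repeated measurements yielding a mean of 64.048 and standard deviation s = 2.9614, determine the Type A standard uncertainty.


The standard uncertainty for Type A evaluation is u = s / sqrt(n).
u = 2.9614 / sqrt(16)
u = 2.9614 / 4.0
u = 0.7403

0.7403


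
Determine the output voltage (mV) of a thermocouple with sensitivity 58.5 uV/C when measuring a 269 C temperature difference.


The thermocouple output V = sensitivity * dT.
V = 58.5 uV/C * 269 C
V = 15736.5 uV
V = 15.736 mV

15.736 mV


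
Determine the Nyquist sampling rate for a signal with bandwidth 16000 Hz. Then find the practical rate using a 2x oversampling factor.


By Nyquist theorem, fs_min = 2 * fmax.
fs_min = 2 * 16000 = 32000 Hz
Practical rate = 2 * fs_min = 2 * 32000 = 64000 Hz

fs_min = 32000 Hz, fs_practical = 64000 Hz


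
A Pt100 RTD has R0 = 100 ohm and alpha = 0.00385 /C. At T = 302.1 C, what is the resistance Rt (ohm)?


The RTD equation: Rt = R0 * (1 + alpha * T).
Rt = 100 * (1 + 0.00385 * 302.1)
Rt = 100 * (1 + 1.163085)
Rt = 100 * 2.163085
Rt = 216.309 ohm

216.309 ohm


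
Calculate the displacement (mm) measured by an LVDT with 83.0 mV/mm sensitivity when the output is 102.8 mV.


Displacement = Vout / sensitivity.
d = 102.8 / 83.0
d = 1.239 mm

1.239 mm


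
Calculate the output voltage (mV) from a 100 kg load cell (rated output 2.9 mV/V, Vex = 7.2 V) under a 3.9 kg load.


Vout = rated_output * Vex * (load / capacity).
Vout = 2.9 * 7.2 * (3.9 / 100)
Vout = 2.9 * 7.2 * 0.039
Vout = 0.814 mV

0.814 mV


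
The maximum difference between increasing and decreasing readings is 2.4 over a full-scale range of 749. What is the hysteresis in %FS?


Hysteresis = (max difference / full scale) * 100%.
H = (2.4 / 749) * 100
H = 0.32 %FS

0.32 %FS


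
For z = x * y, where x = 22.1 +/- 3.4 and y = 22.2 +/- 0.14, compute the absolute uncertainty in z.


For a product z = x*y, the relative uncertainty is:
uz/z = sqrt((ux/x)^2 + (uy/y)^2)
Relative uncertainties: ux/x = 3.4/22.1 = 0.153846
uy/y = 0.14/22.2 = 0.006306
z = 22.1 * 22.2 = 490.6
uz = 490.6 * sqrt(0.153846^2 + 0.006306^2) = 75.543

75.543


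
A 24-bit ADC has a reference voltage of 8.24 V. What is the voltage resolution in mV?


The resolution (LSB) of an ADC is Vref / 2^n.
LSB = 8.24 / 2^24
LSB = 8.24 / 16777216
LSB = 4.9e-07 V = 0.00049114 mV

0.00049114 mV


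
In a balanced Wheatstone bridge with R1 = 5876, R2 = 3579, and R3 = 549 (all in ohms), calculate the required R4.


At balance: R1*R4 = R2*R3, so R4 = R2*R3/R1.
R4 = 3579 * 549 / 5876
R4 = 1964871 / 5876
R4 = 334.39 ohm

334.39 ohm


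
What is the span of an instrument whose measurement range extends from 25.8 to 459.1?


Span = upper range - lower range.
Span = 459.1 - (25.8)
Span = 433.3

433.3


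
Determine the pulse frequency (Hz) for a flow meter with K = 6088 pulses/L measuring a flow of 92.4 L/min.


Frequency = K * Q / 60 (converting L/min to L/s).
f = 6088 * 92.4 / 60
f = 562531.2 / 60
f = 9375.52 Hz

9375.52 Hz


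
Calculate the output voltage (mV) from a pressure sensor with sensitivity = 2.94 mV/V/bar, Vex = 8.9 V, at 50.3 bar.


Output = sensitivity * Vex * P.
Vout = 2.94 * 8.9 * 50.3
Vout = 26.166 * 50.3
Vout = 1316.15 mV

1316.15 mV


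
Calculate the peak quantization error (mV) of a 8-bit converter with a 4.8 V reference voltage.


The maximum quantization error is +/- LSB/2.
LSB = Vref / 2^n = 4.8 / 256 = 0.01875 V
Max error = LSB / 2 = 0.01875 / 2 = 0.009375 V
Max error = 9.375 mV

9.375 mV


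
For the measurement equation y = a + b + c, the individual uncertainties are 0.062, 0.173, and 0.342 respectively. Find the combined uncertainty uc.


For a sum of independent quantities, uc = sqrt(u1^2 + u2^2 + u3^2).
uc = sqrt(0.062^2 + 0.173^2 + 0.342^2)
uc = sqrt(0.003844 + 0.029929 + 0.116964)
uc = 0.3882

0.3882


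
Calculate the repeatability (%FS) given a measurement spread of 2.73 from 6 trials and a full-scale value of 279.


Repeatability = (spread / full scale) * 100%.
R = (2.73 / 279) * 100
R = 0.978 %FS

0.978 %FS


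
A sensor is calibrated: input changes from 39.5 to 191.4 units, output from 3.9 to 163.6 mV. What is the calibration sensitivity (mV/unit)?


Sensitivity = (y2 - y1) / (x2 - x1).
S = (163.6 - 3.9) / (191.4 - 39.5)
S = 159.7 / 151.9
S = 1.0513 mV/unit

1.0513 mV/unit


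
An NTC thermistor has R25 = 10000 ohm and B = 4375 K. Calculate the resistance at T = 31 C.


NTC thermistor equation: Rt = R25 * exp(B * (1/T - 1/T25)).
T in Kelvin: 304.15 K, T25 = 298.15 K
1/T - 1/T25 = 1/304.15 - 1/298.15 = -6.617e-05
B * (1/T - 1/T25) = 4375 * -6.617e-05 = -0.2895
Rt = 10000 * exp(-0.2895) = 7486.6 ohm

7486.6 ohm


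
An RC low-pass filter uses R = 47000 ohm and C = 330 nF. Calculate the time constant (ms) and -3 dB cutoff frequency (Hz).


Time constant: tau = R * C.
tau = 47000 * 3.30e-07 = 0.01551 s
tau = 15.51 ms
Cutoff frequency: fc = 1 / (2*pi*R*C).
fc = 1 / (2*pi*0.01551) = 10.26 Hz

tau = 15.51 ms, fc = 10.26 Hz


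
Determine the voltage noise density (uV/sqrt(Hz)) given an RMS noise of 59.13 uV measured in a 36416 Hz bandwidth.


Noise spectral density = Vrms / sqrt(BW).
NSD = 59.13 / sqrt(36416)
NSD = 59.13 / 190.8298
NSD = 0.3099 uV/sqrt(Hz)

0.3099 uV/sqrt(Hz)


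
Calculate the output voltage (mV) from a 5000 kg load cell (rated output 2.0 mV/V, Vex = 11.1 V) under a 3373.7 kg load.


Vout = rated_output * Vex * (load / capacity).
Vout = 2.0 * 11.1 * (3373.7 / 5000)
Vout = 2.0 * 11.1 * 0.67474
Vout = 14.979 mV

14.979 mV


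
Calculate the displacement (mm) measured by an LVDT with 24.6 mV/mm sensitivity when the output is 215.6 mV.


Displacement = Vout / sensitivity.
d = 215.6 / 24.6
d = 8.764 mm

8.764 mm


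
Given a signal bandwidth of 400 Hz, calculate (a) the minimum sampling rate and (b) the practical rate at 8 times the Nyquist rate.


By Nyquist theorem, fs_min = 2 * fmax.
fs_min = 2 * 400 = 800 Hz
Practical rate = 8 * fs_min = 8 * 800 = 6400 Hz

fs_min = 800 Hz, fs_practical = 6400 Hz


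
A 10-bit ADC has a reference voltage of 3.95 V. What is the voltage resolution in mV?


The resolution (LSB) of an ADC is Vref / 2^n.
LSB = 3.95 / 2^10
LSB = 3.95 / 1024
LSB = 0.00385742 V = 3.85742188 mV

3.85742188 mV


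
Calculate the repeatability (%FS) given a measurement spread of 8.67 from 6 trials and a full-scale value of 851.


Repeatability = (spread / full scale) * 100%.
R = (8.67 / 851) * 100
R = 1.019 %FS

1.019 %FS


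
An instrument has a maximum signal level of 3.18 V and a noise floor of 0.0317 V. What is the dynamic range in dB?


Dynamic range = 20 * log10(Vmax / Vnoise).
DR = 20 * log10(3.18 / 0.0317)
DR = 20 * log10(100.32)
DR = 40.03 dB

40.03 dB


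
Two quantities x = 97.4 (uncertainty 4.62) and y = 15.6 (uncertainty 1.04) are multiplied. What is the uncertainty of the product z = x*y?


For a product z = x*y, the relative uncertainty is:
uz/z = sqrt((ux/x)^2 + (uy/y)^2)
Relative uncertainties: ux/x = 4.62/97.4 = 0.047433
uy/y = 1.04/15.6 = 0.066667
z = 97.4 * 15.6 = 1519.4
uz = 1519.4 * sqrt(0.047433^2 + 0.066667^2) = 124.319

124.319


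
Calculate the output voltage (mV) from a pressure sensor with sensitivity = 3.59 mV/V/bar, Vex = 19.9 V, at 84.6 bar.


Output = sensitivity * Vex * P.
Vout = 3.59 * 19.9 * 84.6
Vout = 71.441 * 84.6
Vout = 6043.91 mV

6043.91 mV


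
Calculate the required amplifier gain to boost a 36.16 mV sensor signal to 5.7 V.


Gain = Vout / Vin (converting to same units).
G = 5.7 V / 36.16 mV
G = 5700.0 mV / 36.16 mV
G = 157.63

157.63


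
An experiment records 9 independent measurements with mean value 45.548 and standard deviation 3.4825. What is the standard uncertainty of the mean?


The standard uncertainty for Type A evaluation is u = s / sqrt(n).
u = 3.4825 / sqrt(9)
u = 3.4825 / 3.0
u = 1.1608

1.1608


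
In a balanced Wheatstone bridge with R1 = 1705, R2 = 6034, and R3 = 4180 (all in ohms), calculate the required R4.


At balance: R1*R4 = R2*R3, so R4 = R2*R3/R1.
R4 = 6034 * 4180 / 1705
R4 = 25222120 / 1705
R4 = 14793.03 ohm

14793.03 ohm


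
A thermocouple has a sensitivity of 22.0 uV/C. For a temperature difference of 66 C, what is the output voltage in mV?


The thermocouple output V = sensitivity * dT.
V = 22.0 uV/C * 66 C
V = 1452.0 uV
V = 1.452 mV

1.452 mV


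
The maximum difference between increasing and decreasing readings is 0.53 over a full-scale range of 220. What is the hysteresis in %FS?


Hysteresis = (max difference / full scale) * 100%.
H = (0.53 / 220) * 100
H = 0.241 %FS

0.241 %FS


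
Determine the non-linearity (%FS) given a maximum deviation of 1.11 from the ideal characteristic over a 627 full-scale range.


Linearity error = (max deviation / full scale) * 100%.
Linearity = (1.11 / 627) * 100
Linearity = 0.177 %FS

0.177 %FS


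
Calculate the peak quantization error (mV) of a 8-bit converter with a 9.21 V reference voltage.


The maximum quantization error is +/- LSB/2.
LSB = Vref / 2^n = 9.21 / 256 = 0.03597656 V
Max error = LSB / 2 = 0.03597656 / 2 = 0.01798828 V
Max error = 17.9883 mV

17.9883 mV


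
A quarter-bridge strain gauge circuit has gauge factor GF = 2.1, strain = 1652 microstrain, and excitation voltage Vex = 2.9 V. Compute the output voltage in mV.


Quarter bridge output: Vout = (GF * epsilon * Vex) / 4.
Vout = (2.1 * 1652e-6 * 2.9) / 4
Vout = 0.01006068 / 4 V
Vout = 0.00251517 V = 2.5152 mV

2.5152 mV


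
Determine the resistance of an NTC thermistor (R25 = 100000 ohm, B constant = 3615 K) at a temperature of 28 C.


NTC thermistor equation: Rt = R25 * exp(B * (1/T - 1/T25)).
T in Kelvin: 301.15 K, T25 = 298.15 K
1/T - 1/T25 = 1/301.15 - 1/298.15 = -3.341e-05
B * (1/T - 1/T25) = 3615 * -3.341e-05 = -0.1208
Rt = 100000 * exp(-0.1208) = 88622.5 ohm

88622.5 ohm


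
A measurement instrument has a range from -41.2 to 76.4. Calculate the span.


Span = upper range - lower range.
Span = 76.4 - (-41.2)
Span = 117.6

117.6


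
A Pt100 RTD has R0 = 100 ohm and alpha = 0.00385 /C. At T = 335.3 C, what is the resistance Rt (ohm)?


The RTD equation: Rt = R0 * (1 + alpha * T).
Rt = 100 * (1 + 0.00385 * 335.3)
Rt = 100 * (1 + 1.290905)
Rt = 100 * 2.290905
Rt = 229.091 ohm

229.091 ohm


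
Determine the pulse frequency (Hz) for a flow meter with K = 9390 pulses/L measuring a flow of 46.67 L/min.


Frequency = K * Q / 60 (converting L/min to L/s).
f = 9390 * 46.67 / 60
f = 438231.3 / 60
f = 7303.85 Hz

7303.85 Hz


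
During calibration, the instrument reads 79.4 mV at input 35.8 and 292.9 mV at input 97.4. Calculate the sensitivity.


Sensitivity = (y2 - y1) / (x2 - x1).
S = (292.9 - 79.4) / (97.4 - 35.8)
S = 213.5 / 61.6
S = 3.4659 mV/unit

3.4659 mV/unit


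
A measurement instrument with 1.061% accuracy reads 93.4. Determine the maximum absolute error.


Absolute error = (accuracy% / 100) * reading.
Error = (1.061 / 100) * 93.4
Error = 0.01061 * 93.4
Error = 0.991

0.991


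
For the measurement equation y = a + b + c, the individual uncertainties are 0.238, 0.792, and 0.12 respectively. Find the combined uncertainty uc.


For a sum of independent quantities, uc = sqrt(u1^2 + u2^2 + u3^2).
uc = sqrt(0.238^2 + 0.792^2 + 0.12^2)
uc = sqrt(0.056644 + 0.627264 + 0.0144)
uc = 0.8356

0.8356


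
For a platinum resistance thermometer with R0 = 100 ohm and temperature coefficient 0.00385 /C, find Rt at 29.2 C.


The RTD equation: Rt = R0 * (1 + alpha * T).
Rt = 100 * (1 + 0.00385 * 29.2)
Rt = 100 * (1 + 0.11242)
Rt = 100 * 1.11242
Rt = 111.242 ohm

111.242 ohm


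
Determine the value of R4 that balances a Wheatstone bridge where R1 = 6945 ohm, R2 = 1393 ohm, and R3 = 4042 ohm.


At balance: R1*R4 = R2*R3, so R4 = R2*R3/R1.
R4 = 1393 * 4042 / 6945
R4 = 5630506 / 6945
R4 = 810.73 ohm

810.73 ohm


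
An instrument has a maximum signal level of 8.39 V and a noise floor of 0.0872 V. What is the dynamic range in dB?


Dynamic range = 20 * log10(Vmax / Vnoise).
DR = 20 * log10(8.39 / 0.0872)
DR = 20 * log10(96.22)
DR = 39.66 dB

39.66 dB


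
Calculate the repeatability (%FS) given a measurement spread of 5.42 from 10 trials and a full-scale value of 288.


Repeatability = (spread / full scale) * 100%.
R = (5.42 / 288) * 100
R = 1.882 %FS

1.882 %FS


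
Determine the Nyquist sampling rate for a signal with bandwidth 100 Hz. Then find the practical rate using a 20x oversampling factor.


By Nyquist theorem, fs_min = 2 * fmax.
fs_min = 2 * 100 = 200 Hz
Practical rate = 20 * fs_min = 20 * 200 = 4000 Hz

fs_min = 200 Hz, fs_practical = 4000 Hz


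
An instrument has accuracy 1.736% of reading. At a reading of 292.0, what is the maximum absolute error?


Absolute error = (accuracy% / 100) * reading.
Error = (1.736 / 100) * 292.0
Error = 0.01736 * 292.0
Error = 5.0691

5.0691


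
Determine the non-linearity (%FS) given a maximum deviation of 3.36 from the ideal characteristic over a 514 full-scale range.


Linearity error = (max deviation / full scale) * 100%.
Linearity = (3.36 / 514) * 100
Linearity = 0.654 %FS

0.654 %FS


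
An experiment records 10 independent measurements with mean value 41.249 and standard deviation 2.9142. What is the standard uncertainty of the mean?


The standard uncertainty for Type A evaluation is u = s / sqrt(n).
u = 2.9142 / sqrt(10)
u = 2.9142 / 3.1623
u = 0.9216

0.9216


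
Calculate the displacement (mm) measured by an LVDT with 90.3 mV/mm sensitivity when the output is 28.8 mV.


Displacement = Vout / sensitivity.
d = 28.8 / 90.3
d = 0.319 mm

0.319 mm


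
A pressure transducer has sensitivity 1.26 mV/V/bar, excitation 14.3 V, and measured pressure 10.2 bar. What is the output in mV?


Output = sensitivity * Vex * P.
Vout = 1.26 * 14.3 * 10.2
Vout = 18.018 * 10.2
Vout = 183.78 mV

183.78 mV


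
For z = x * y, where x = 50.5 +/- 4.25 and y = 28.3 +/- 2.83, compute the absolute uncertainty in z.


For a product z = x*y, the relative uncertainty is:
uz/z = sqrt((ux/x)^2 + (uy/y)^2)
Relative uncertainties: ux/x = 4.25/50.5 = 0.084158
uy/y = 2.83/28.3 = 0.1
z = 50.5 * 28.3 = 1429.2
uz = 1429.2 * sqrt(0.084158^2 + 0.1^2) = 186.791

186.791


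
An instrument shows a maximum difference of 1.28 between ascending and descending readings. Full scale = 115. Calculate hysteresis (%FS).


Hysteresis = (max difference / full scale) * 100%.
H = (1.28 / 115) * 100
H = 1.113 %FS

1.113 %FS


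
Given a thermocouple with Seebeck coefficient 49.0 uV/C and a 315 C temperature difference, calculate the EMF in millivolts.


The thermocouple output V = sensitivity * dT.
V = 49.0 uV/C * 315 C
V = 15435.0 uV
V = 15.435 mV

15.435 mV


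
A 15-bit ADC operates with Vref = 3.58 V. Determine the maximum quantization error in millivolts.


The maximum quantization error is +/- LSB/2.
LSB = Vref / 2^n = 3.58 / 32768 = 0.00010925 V
Max error = LSB / 2 = 0.00010925 / 2 = 5.463e-05 V
Max error = 0.0546 mV

0.0546 mV


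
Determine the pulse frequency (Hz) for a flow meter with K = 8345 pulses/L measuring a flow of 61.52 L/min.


Frequency = K * Q / 60 (converting L/min to L/s).
f = 8345 * 61.52 / 60
f = 513384.4 / 60
f = 8556.41 Hz

8556.41 Hz


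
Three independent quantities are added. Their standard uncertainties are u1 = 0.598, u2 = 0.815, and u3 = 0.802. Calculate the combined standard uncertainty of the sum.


For a sum of independent quantities, uc = sqrt(u1^2 + u2^2 + u3^2).
uc = sqrt(0.598^2 + 0.815^2 + 0.802^2)
uc = sqrt(0.357604 + 0.664225 + 0.643204)
uc = 1.2904

1.2904


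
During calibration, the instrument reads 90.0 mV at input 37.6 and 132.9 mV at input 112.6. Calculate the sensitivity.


Sensitivity = (y2 - y1) / (x2 - x1).
S = (132.9 - 90.0) / (112.6 - 37.6)
S = 42.9 / 75.0
S = 0.572 mV/unit

0.572 mV/unit


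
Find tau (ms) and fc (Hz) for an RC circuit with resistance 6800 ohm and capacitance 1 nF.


Time constant: tau = R * C.
tau = 6800 * 1.00e-09 = 6.8e-06 s
tau = 0.0068 ms
Cutoff frequency: fc = 1 / (2*pi*R*C).
fc = 1 / (2*pi*6.8e-06) = 23405.14 Hz

tau = 0.0068 ms, fc = 23405.14 Hz


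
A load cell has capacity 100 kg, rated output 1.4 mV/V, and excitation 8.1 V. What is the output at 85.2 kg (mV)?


Vout = rated_output * Vex * (load / capacity).
Vout = 1.4 * 8.1 * (85.2 / 100)
Vout = 1.4 * 8.1 * 0.852
Vout = 9.662 mV

9.662 mV


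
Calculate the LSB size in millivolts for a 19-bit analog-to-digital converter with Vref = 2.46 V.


The resolution (LSB) of an ADC is Vref / 2^n.
LSB = 2.46 / 2^19
LSB = 2.46 / 524288
LSB = 4.69e-06 V = 0.00469208 mV

0.00469208 mV


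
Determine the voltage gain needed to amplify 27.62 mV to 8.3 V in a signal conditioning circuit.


Gain = Vout / Vin (converting to same units).
G = 8.3 V / 27.62 mV
G = 8300.0 mV / 27.62 mV
G = 300.51

300.51


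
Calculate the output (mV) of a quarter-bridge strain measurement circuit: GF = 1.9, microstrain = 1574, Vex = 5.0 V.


Quarter bridge output: Vout = (GF * epsilon * Vex) / 4.
Vout = (1.9 * 1574e-6 * 5.0) / 4
Vout = 0.014953 / 4 V
Vout = 0.00373825 V = 3.7382 mV

3.7382 mV


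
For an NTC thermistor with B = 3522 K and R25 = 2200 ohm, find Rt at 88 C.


NTC thermistor equation: Rt = R25 * exp(B * (1/T - 1/T25)).
T in Kelvin: 361.15 K, T25 = 298.15 K
1/T - 1/T25 = 1/361.15 - 1/298.15 = -0.00058508
B * (1/T - 1/T25) = 3522 * -0.00058508 = -2.0607
Rt = 2200 * exp(-2.0607) = 280.2 ohm

280.2 ohm


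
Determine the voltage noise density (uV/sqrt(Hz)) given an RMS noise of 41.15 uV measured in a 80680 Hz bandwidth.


Noise spectral density = Vrms / sqrt(BW).
NSD = 41.15 / sqrt(80680)
NSD = 41.15 / 284.0423
NSD = 0.1449 uV/sqrt(Hz)

0.1449 uV/sqrt(Hz)


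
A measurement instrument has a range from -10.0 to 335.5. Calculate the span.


Span = upper range - lower range.
Span = 335.5 - (-10.0)
Span = 345.5

345.5


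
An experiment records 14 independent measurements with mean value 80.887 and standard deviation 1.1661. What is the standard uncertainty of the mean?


The standard uncertainty for Type A evaluation is u = s / sqrt(n).
u = 1.1661 / sqrt(14)
u = 1.1661 / 3.7417
u = 0.3117

0.3117


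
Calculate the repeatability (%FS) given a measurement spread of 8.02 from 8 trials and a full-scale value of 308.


Repeatability = (spread / full scale) * 100%.
R = (8.02 / 308) * 100
R = 2.604 %FS

2.604 %FS


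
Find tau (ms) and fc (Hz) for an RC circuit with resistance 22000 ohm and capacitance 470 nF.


Time constant: tau = R * C.
tau = 22000 * 4.70e-07 = 0.01034 s
tau = 10.34 ms
Cutoff frequency: fc = 1 / (2*pi*R*C).
fc = 1 / (2*pi*0.01034) = 15.39 Hz

tau = 10.34 ms, fc = 15.39 Hz


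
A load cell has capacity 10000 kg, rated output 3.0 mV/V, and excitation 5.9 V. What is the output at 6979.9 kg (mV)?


Vout = rated_output * Vex * (load / capacity).
Vout = 3.0 * 5.9 * (6979.9 / 10000)
Vout = 3.0 * 5.9 * 0.69799
Vout = 12.354 mV

12.354 mV


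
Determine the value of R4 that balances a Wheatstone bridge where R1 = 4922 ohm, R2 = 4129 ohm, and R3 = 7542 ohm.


At balance: R1*R4 = R2*R3, so R4 = R2*R3/R1.
R4 = 4129 * 7542 / 4922
R4 = 31140918 / 4922
R4 = 6326.88 ohm

6326.88 ohm


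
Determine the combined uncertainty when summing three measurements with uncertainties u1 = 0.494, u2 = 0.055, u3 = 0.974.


For a sum of independent quantities, uc = sqrt(u1^2 + u2^2 + u3^2).
uc = sqrt(0.494^2 + 0.055^2 + 0.974^2)
uc = sqrt(0.244036 + 0.003025 + 0.948676)
uc = 1.0935

1.0935


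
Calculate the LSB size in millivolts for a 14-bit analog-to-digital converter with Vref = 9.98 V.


The resolution (LSB) of an ADC is Vref / 2^n.
LSB = 9.98 / 2^14
LSB = 9.98 / 16384
LSB = 0.00060913 V = 0.60913086 mV

0.60913086 mV


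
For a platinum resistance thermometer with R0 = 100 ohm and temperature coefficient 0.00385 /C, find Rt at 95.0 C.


The RTD equation: Rt = R0 * (1 + alpha * T).
Rt = 100 * (1 + 0.00385 * 95.0)
Rt = 100 * (1 + 0.36575)
Rt = 100 * 1.36575
Rt = 136.575 ohm

136.575 ohm


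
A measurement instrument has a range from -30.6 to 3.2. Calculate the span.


Span = upper range - lower range.
Span = 3.2 - (-30.6)
Span = 33.8

33.8


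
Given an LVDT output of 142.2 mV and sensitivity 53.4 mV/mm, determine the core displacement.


Displacement = Vout / sensitivity.
d = 142.2 / 53.4
d = 2.663 mm

2.663 mm


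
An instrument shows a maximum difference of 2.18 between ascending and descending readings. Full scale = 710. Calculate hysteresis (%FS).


Hysteresis = (max difference / full scale) * 100%.
H = (2.18 / 710) * 100
H = 0.307 %FS

0.307 %FS


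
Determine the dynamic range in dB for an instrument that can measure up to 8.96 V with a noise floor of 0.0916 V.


Dynamic range = 20 * log10(Vmax / Vnoise).
DR = 20 * log10(8.96 / 0.0916)
DR = 20 * log10(97.82)
DR = 39.81 dB

39.81 dB


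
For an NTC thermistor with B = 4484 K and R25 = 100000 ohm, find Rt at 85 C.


NTC thermistor equation: Rt = R25 * exp(B * (1/T - 1/T25)).
T in Kelvin: 358.15 K, T25 = 298.15 K
1/T - 1/T25 = 1/358.15 - 1/298.15 = -0.00056189
B * (1/T - 1/T25) = 4484 * -0.00056189 = -2.5195
Rt = 100000 * exp(-2.5195) = 8049.9 ohm

8049.9 ohm


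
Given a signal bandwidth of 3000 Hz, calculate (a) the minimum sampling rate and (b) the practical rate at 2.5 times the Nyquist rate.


By Nyquist theorem, fs_min = 2 * fmax.
fs_min = 2 * 3000 = 6000 Hz
Practical rate = 2.5 * fs_min = 2.5 * 6000 = 15000 Hz

fs_min = 6000 Hz, fs_practical = 15000 Hz


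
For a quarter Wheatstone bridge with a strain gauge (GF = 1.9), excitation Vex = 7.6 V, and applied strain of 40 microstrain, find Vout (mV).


Quarter bridge output: Vout = (GF * epsilon * Vex) / 4.
Vout = (1.9 * 40e-6 * 7.6) / 4
Vout = 0.0005776 / 4 V
Vout = 0.0001444 V = 0.1444 mV

0.1444 mV


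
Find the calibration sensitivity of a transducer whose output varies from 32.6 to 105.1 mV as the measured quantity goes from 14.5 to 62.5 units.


Sensitivity = (y2 - y1) / (x2 - x1).
S = (105.1 - 32.6) / (62.5 - 14.5)
S = 72.5 / 48.0
S = 1.5104 mV/unit

1.5104 mV/unit


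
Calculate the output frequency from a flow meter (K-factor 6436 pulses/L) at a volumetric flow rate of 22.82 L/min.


Frequency = K * Q / 60 (converting L/min to L/s).
f = 6436 * 22.82 / 60
f = 146869.52 / 60
f = 2447.83 Hz

2447.83 Hz


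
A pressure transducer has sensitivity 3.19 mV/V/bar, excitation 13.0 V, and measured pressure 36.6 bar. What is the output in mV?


Output = sensitivity * Vex * P.
Vout = 3.19 * 13.0 * 36.6
Vout = 41.47 * 36.6
Vout = 1517.8 mV

1517.8 mV


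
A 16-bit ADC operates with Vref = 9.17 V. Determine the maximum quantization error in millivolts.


The maximum quantization error is +/- LSB/2.
LSB = Vref / 2^n = 9.17 / 65536 = 0.00013992 V
Max error = LSB / 2 = 0.00013992 / 2 = 6.996e-05 V
Max error = 0.07 mV

0.07 mV


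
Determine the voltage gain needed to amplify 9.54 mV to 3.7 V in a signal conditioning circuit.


Gain = Vout / Vin (converting to same units).
G = 3.7 V / 9.54 mV
G = 3700.0 mV / 9.54 mV
G = 387.84

387.84


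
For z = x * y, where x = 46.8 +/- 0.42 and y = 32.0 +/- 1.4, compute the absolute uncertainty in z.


For a product z = x*y, the relative uncertainty is:
uz/z = sqrt((ux/x)^2 + (uy/y)^2)
Relative uncertainties: ux/x = 0.42/46.8 = 0.008974
uy/y = 1.4/32.0 = 0.04375
z = 46.8 * 32.0 = 1497.6
uz = 1497.6 * sqrt(0.008974^2 + 0.04375^2) = 66.884

66.884


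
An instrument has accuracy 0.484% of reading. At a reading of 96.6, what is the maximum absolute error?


Absolute error = (accuracy% / 100) * reading.
Error = (0.484 / 100) * 96.6
Error = 0.00484 * 96.6
Error = 0.4675

0.4675


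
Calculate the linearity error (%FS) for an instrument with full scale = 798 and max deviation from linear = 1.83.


Linearity error = (max deviation / full scale) * 100%.
Linearity = (1.83 / 798) * 100
Linearity = 0.229 %FS

0.229 %FS


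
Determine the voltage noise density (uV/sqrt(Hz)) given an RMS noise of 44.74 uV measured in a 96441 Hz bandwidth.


Noise spectral density = Vrms / sqrt(BW).
NSD = 44.74 / sqrt(96441)
NSD = 44.74 / 310.5495
NSD = 0.1441 uV/sqrt(Hz)

0.1441 uV/sqrt(Hz)


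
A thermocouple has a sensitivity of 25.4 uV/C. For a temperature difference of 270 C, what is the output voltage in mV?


The thermocouple output V = sensitivity * dT.
V = 25.4 uV/C * 270 C
V = 6858.0 uV
V = 6.858 mV

6.858 mV


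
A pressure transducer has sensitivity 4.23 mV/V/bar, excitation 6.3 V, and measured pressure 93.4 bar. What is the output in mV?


Output = sensitivity * Vex * P.
Vout = 4.23 * 6.3 * 93.4
Vout = 26.649 * 93.4
Vout = 2489.02 mV

2489.02 mV


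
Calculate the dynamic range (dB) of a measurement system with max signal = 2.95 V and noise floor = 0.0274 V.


Dynamic range = 20 * log10(Vmax / Vnoise).
DR = 20 * log10(2.95 / 0.0274)
DR = 20 * log10(107.66)
DR = 40.64 dB

40.64 dB


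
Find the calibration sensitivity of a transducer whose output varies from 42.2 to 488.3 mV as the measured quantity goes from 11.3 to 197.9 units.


Sensitivity = (y2 - y1) / (x2 - x1).
S = (488.3 - 42.2) / (197.9 - 11.3)
S = 446.1 / 186.6
S = 2.3907 mV/unit

2.3907 mV/unit


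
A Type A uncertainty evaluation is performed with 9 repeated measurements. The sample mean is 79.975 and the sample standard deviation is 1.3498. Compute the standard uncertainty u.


The standard uncertainty for Type A evaluation is u = s / sqrt(n).
u = 1.3498 / sqrt(9)
u = 1.3498 / 3.0
u = 0.4499

0.4499


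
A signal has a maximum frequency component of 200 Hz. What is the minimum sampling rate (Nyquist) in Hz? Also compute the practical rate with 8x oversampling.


By Nyquist theorem, fs_min = 2 * fmax.
fs_min = 2 * 200 = 400 Hz
Practical rate = 8 * fs_min = 8 * 400 = 3200 Hz

fs_min = 400 Hz, fs_practical = 3200 Hz


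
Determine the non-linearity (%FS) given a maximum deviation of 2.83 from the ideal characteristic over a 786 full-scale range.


Linearity error = (max deviation / full scale) * 100%.
Linearity = (2.83 / 786) * 100
Linearity = 0.36 %FS

0.36 %FS


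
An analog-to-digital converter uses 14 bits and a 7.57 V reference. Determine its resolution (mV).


The resolution (LSB) of an ADC is Vref / 2^n.
LSB = 7.57 / 2^14
LSB = 7.57 / 16384
LSB = 0.00046204 V = 0.46203613 mV

0.46203613 mV


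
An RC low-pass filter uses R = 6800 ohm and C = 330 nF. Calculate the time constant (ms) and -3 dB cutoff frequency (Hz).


Time constant: tau = R * C.
tau = 6800 * 3.30e-07 = 0.002244 s
tau = 2.244 ms
Cutoff frequency: fc = 1 / (2*pi*R*C).
fc = 1 / (2*pi*0.002244) = 70.92 Hz

tau = 2.244 ms, fc = 70.92 Hz


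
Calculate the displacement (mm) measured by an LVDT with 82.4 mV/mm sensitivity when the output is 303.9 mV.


Displacement = Vout / sensitivity.
d = 303.9 / 82.4
d = 3.688 mm

3.688 mm


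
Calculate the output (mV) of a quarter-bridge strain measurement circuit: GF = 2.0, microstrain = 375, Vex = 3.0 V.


Quarter bridge output: Vout = (GF * epsilon * Vex) / 4.
Vout = (2.0 * 375e-6 * 3.0) / 4
Vout = 0.00225 / 4 V
Vout = 0.0005625 V = 0.5625 mV

0.5625 mV


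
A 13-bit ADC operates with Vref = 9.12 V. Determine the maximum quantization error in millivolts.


The maximum quantization error is +/- LSB/2.
LSB = Vref / 2^n = 9.12 / 8192 = 0.00111328 V
Max error = LSB / 2 = 0.00111328 / 2 = 0.00055664 V
Max error = 0.5566 mV

0.5566 mV


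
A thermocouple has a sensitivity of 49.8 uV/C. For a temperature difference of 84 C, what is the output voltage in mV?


The thermocouple output V = sensitivity * dT.
V = 49.8 uV/C * 84 C
V = 4183.2 uV
V = 4.183 mV

4.183 mV


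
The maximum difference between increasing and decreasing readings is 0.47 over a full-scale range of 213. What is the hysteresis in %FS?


Hysteresis = (max difference / full scale) * 100%.
H = (0.47 / 213) * 100
H = 0.221 %FS

0.221 %FS


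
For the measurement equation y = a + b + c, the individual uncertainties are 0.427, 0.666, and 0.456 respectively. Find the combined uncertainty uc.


For a sum of independent quantities, uc = sqrt(u1^2 + u2^2 + u3^2).
uc = sqrt(0.427^2 + 0.666^2 + 0.456^2)
uc = sqrt(0.182329 + 0.443556 + 0.207936)
uc = 0.9131

0.9131


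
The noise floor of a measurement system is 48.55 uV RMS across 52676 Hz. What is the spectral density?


Noise spectral density = Vrms / sqrt(BW).
NSD = 48.55 / sqrt(52676)
NSD = 48.55 / 229.5125
NSD = 0.2115 uV/sqrt(Hz)

0.2115 uV/sqrt(Hz)


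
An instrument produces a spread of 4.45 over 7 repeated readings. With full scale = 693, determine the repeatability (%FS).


Repeatability = (spread / full scale) * 100%.
R = (4.45 / 693) * 100
R = 0.642 %FS

0.642 %FS


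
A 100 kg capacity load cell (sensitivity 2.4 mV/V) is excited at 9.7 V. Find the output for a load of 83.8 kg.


Vout = rated_output * Vex * (load / capacity).
Vout = 2.4 * 9.7 * (83.8 / 100)
Vout = 2.4 * 9.7 * 0.838
Vout = 19.509 mV

19.509 mV


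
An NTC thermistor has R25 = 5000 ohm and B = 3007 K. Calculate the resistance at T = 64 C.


NTC thermistor equation: Rt = R25 * exp(B * (1/T - 1/T25)).
T in Kelvin: 337.15 K, T25 = 298.15 K
1/T - 1/T25 = 1/337.15 - 1/298.15 = -0.00038798
B * (1/T - 1/T25) = 3007 * -0.00038798 = -1.1666
Rt = 5000 * exp(-1.1666) = 1557.0 ohm

1557.0 ohm


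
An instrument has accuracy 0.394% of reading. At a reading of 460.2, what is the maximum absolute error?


Absolute error = (accuracy% / 100) * reading.
Error = (0.394 / 100) * 460.2
Error = 0.00394 * 460.2
Error = 1.8132

1.8132


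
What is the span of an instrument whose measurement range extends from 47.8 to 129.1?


Span = upper range - lower range.
Span = 129.1 - (47.8)
Span = 81.3

81.3


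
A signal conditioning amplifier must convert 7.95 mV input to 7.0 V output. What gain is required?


Gain = Vout / Vin (converting to same units).
G = 7.0 V / 7.95 mV
G = 7000.0 mV / 7.95 mV
G = 880.5

880.5


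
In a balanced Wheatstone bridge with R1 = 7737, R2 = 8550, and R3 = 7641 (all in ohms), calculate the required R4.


At balance: R1*R4 = R2*R3, so R4 = R2*R3/R1.
R4 = 8550 * 7641 / 7737
R4 = 65330550 / 7737
R4 = 8443.91 ohm

8443.91 ohm


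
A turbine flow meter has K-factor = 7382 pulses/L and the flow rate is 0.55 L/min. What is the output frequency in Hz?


Frequency = K * Q / 60 (converting L/min to L/s).
f = 7382 * 0.55 / 60
f = 4060.1 / 60
f = 67.67 Hz

67.67 Hz


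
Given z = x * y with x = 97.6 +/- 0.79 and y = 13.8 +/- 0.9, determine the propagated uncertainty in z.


For a product z = x*y, the relative uncertainty is:
uz/z = sqrt((ux/x)^2 + (uy/y)^2)
Relative uncertainties: ux/x = 0.79/97.6 = 0.008094
uy/y = 0.9/13.8 = 0.065217
z = 97.6 * 13.8 = 1346.9
uz = 1346.9 * sqrt(0.008094^2 + 0.065217^2) = 88.514

88.514


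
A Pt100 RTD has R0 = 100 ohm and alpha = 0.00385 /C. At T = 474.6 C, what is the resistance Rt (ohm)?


The RTD equation: Rt = R0 * (1 + alpha * T).
Rt = 100 * (1 + 0.00385 * 474.6)
Rt = 100 * (1 + 1.82721)
Rt = 100 * 2.82721
Rt = 282.721 ohm

282.721 ohm


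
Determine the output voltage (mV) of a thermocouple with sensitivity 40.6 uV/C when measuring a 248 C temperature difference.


The thermocouple output V = sensitivity * dT.
V = 40.6 uV/C * 248 C
V = 10068.8 uV
V = 10.069 mV

10.069 mV


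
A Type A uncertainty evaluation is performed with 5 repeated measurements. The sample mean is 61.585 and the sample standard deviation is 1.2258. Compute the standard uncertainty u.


The standard uncertainty for Type A evaluation is u = s / sqrt(n).
u = 1.2258 / sqrt(5)
u = 1.2258 / 2.2361
u = 0.5482

0.5482


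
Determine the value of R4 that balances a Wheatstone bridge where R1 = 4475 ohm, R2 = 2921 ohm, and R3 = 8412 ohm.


At balance: R1*R4 = R2*R3, so R4 = R2*R3/R1.
R4 = 2921 * 8412 / 4475
R4 = 24571452 / 4475
R4 = 5490.83 ohm

5490.83 ohm


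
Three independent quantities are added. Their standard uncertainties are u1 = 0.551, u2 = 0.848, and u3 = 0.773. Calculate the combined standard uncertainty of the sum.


For a sum of independent quantities, uc = sqrt(u1^2 + u2^2 + u3^2).
uc = sqrt(0.551^2 + 0.848^2 + 0.773^2)
uc = sqrt(0.303601 + 0.719104 + 0.597529)
uc = 1.2729

1.2729


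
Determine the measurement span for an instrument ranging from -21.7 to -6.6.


Span = upper range - lower range.
Span = -6.6 - (-21.7)
Span = 15.1

15.1


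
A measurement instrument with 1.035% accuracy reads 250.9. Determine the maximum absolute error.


Absolute error = (accuracy% / 100) * reading.
Error = (1.035 / 100) * 250.9
Error = 0.01035 * 250.9
Error = 2.5968

2.5968


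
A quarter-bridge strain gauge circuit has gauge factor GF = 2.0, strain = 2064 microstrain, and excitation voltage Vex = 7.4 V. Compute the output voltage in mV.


Quarter bridge output: Vout = (GF * epsilon * Vex) / 4.
Vout = (2.0 * 2064e-6 * 7.4) / 4
Vout = 0.0305472 / 4 V
Vout = 0.0076368 V = 7.6368 mV

7.6368 mV


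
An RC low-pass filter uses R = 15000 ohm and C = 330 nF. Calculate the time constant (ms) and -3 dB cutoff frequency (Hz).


Time constant: tau = R * C.
tau = 15000 * 3.30e-07 = 0.00495 s
tau = 4.95 ms
Cutoff frequency: fc = 1 / (2*pi*R*C).
fc = 1 / (2*pi*0.00495) = 32.15 Hz

tau = 4.95 ms, fc = 32.15 Hz


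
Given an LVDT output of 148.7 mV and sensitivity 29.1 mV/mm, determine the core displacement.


Displacement = Vout / sensitivity.
d = 148.7 / 29.1
d = 5.11 mm

5.11 mm


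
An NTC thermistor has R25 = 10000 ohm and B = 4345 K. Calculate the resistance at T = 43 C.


NTC thermistor equation: Rt = R25 * exp(B * (1/T - 1/T25)).
T in Kelvin: 316.15 K, T25 = 298.15 K
1/T - 1/T25 = 1/316.15 - 1/298.15 = -0.00019096
B * (1/T - 1/T25) = 4345 * -0.00019096 = -0.8297
Rt = 10000 * exp(-0.8297) = 4361.7 ohm

4361.7 ohm
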